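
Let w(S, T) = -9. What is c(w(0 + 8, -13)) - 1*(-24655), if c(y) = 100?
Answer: 24755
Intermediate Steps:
c(w(0 + 8, -13)) - 1*(-24655) = 100 - 1*(-24655) = 100 + 24655 = 24755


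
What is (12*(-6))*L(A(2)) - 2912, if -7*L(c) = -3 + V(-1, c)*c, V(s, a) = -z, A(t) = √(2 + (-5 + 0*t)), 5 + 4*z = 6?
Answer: -20600/7 - 18*I*√3/7 ≈ -2942.9 - 4.4538*I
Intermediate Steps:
z = ¼ (z = -5/4 + (¼)*6 = -5/4 + 3/2 = ¼ ≈ 0.25000)
A(t) = I*√3 (A(t) = √(2 + (-5 + 0)) = √(2 - 5) = √(-3) = I*√3)
V(s, a) = -¼ (V(s, a) = -1*¼ = -¼)
L(c) = 3/7 + c/28 (L(c) = -(-3 - c/4)/7 = 3/7 + c/28)
(12*(-6))*L(A(2)) - 2912 = (12*(-6))*(3/7 + (I*√3)/28) - 2912 = -72*(3/7 + I*√3/28) - 2912 = (-216/7 - 18*I*√3/7) - 2912 = -20600/7 - 18*I*√3/7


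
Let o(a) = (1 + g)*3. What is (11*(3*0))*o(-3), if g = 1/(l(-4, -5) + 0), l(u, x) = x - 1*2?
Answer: 0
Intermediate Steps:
l(u, x) = -2 + x (l(u, x) = x - 2 = -2 + x)
g = -⅐ (g = 1/((-2 - 5) + 0) = 1/(-7 + 0) = 1/(-7) = -⅐ ≈ -0.14286)
o(a) = 18/7 (o(a) = (1 - ⅐)*3 = (6/7)*3 = 18/7)
(11*(3*0))*o(-3) = (11*(3*0))*(18/7) = (11*0)*(18/7) = 0*(18/7) = 0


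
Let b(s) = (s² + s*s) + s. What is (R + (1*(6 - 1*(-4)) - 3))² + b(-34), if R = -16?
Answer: 2359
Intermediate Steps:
b(s) = s + 2*s² (b(s) = (s² + s²) + s = 2*s² + s = s + 2*s²)
(R + (1*(6 - 1*(-4)) - 3))² + b(-34) = (-16 + (1*(6 - 1*(-4)) - 3))² - 34*(1 + 2*(-34)) = (-16 + (1*(6 + 4) - 3))² - 34*(1 - 68) = (-16 + (1*10 - 3))² - 34*(-67) = (-16 + (10 - 3))² + 2278 = (-16 + 7)² + 2278 = (-9)² + 2278 = 81 + 2278 = 2359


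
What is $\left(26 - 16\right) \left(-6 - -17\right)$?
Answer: $110$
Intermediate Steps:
$\left(26 - 16\right) \left(-6 - -17\right) = 10 \left(-6 + 17\right) = 10 \cdot 11 = 110$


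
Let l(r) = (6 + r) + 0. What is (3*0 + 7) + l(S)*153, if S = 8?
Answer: 2149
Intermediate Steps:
l(r) = 6 + r
(3*0 + 7) + l(S)*153 = (3*0 + 7) + (6 + 8)*153 = (0 + 7) + 14*153 = 7 + 2142 = 2149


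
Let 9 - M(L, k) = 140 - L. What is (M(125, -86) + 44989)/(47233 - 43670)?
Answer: 44983/3563 ≈ 12.625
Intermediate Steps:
M(L, k) = -131 + L (M(L, k) = 9 - (140 - L) = 9 + (-140 + L) = -131 + L)
(M(125, -86) + 44989)/(47233 - 43670) = ((-131 + 125) + 44989)/(47233 - 43670) = (-6 + 44989)/3563 = 44983*(1/3563) = 44983/3563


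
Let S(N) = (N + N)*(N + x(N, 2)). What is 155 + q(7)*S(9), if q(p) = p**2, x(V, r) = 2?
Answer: 9857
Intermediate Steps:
S(N) = 2*N*(2 + N) (S(N) = (N + N)*(N + 2) = (2*N)*(2 + N) = 2*N*(2 + N))
155 + q(7)*S(9) = 155 + 7**2*(2*9*(2 + 9)) = 155 + 49*(2*9*11) = 155 + 49*198 = 155 + 9702 = 9857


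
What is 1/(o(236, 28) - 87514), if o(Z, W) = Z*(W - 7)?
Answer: -1/82558 ≈ -1.2113e-5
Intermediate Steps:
o(Z, W) = Z*(-7 + W)
1/(o(236, 28) - 87514) = 1/(236*(-7 + 28) - 87514) = 1/(236*21 - 87514) = 1/(4956 - 87514) = 1/(-82558) = -1/82558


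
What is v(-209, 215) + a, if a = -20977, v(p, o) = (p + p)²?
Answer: 153747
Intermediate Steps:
v(p, o) = 4*p² (v(p, o) = (2*p)² = 4*p²)
v(-209, 215) + a = 4*(-209)² - 20977 = 4*43681 - 20977 = 174724 - 20977 = 153747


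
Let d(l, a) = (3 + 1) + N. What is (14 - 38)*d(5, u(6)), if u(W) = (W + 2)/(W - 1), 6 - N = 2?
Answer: -192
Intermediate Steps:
N = 4 (N = 6 - 1*2 = 6 - 2 = 4)
u(W) = (2 + W)/(-1 + W)
d(l, a) = 8 (d(l, a) = (3 + 1) + 4 = 4 + 4 = 8)
(14 - 38)*d(5, u(6)) = (14 - 38)*8 = -24*8 = -192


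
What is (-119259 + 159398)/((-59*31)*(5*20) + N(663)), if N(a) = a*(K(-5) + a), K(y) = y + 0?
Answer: 40139/253354 ≈ 0.15843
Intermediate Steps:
K(y) = y
N(a) = a*(-5 + a)
(-119259 + 159398)/((-59*31)*(5*20) + N(663)) = (-119259 + 159398)/((-59*31)*(5*20) + 663*(-5 + 663)) = 40139/(-1829*100 + 663*658) = 40139/(-182900 + 436254) = 40139/253354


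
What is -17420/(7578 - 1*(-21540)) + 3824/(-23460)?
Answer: -314022/412505 ≈ -0.76126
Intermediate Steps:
-17420/(7578 - 1*(-21540)) + 3824/(-23460) = -17420/(7578 + 21540) + 3824*(-1/23460) = -17420/29118 - 956/5865 = -17420*1/29118 - 956/5865 = -8710/14559 - 956/5865 = -314022/412505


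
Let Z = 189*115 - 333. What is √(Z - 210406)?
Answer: 2*I*√47251 ≈ 434.75*I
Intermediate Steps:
Z = 21402 (Z = 21735 - 333 = 21402)
√(Z - 210406) = √(21402 - 210406) = √(-189004) = 2*I*√47251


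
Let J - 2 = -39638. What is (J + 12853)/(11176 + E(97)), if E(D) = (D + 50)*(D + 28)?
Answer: -26783/29551 ≈ -0.90633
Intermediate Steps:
J = -39636 (J = 2 - 39638 = -39636)
E(D) = (28 + D)*(50 + D) (E(D) = (50 + D)*(28 + D) = (28 + D)*(50 + D))
(J + 12853)/(11176 + E(97)) = (-39636 + 12853)/(11176 + (1400 + 97² + 78*97)) = -26783/(11176 + (1400 + 9409 + 7566)) = -26783/(11176 + 18375) = -26783/29551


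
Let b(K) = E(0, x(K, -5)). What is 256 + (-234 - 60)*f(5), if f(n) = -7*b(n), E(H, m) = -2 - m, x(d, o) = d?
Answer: -14150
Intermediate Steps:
b(K) = -2 - K
f(n) = 14 + 7*n (f(n) = -7*(-2 - n) = 14 + 7*n)
256 + (-234 - 60)*f(5) = 256 + (-234 - 60)*(14 + 7*5) = 256 - 294*(14 + 35) = 256 - 294*49 = 256 - 14406 = -14150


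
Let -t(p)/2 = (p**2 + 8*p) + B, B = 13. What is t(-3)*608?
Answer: 2432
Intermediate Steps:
t(p) = -26 - 16*p - 2*p**2 (t(p) = -2*((p**2 + 8*p) + 13) = -2*(13 + p**2 + 8*p) = -26 - 16*p - 2*p**2)
t(-3)*608 = (-26 - 16*(-3) - 2*(-3)**2)*608 = (-26 + 48 - 2*9)*608 = (-26 + 48 - 18)*608 = 4*608 = 2432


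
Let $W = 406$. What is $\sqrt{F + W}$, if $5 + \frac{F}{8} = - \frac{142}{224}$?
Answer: $\frac{\sqrt{70742}}{14} \approx 18.998$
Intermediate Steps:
$F = - \frac{631}{14}$ ($F = -40 + 8 \left(- \frac{142}{224}\right) = -40 + 8 \left(\left(-142\right) \frac{1}{224}\right) = -40 + 8 \left(- \frac{71}{112}\right) = -40 - \frac{71}{14} = - \frac{631}{14} \approx -45.071$)
$\sqrt{F + W} = \sqrt{- \frac{631}{14} + 406} = \sqrt{\frac{5053}{14}} = \frac{\sqrt{70742}}{14}$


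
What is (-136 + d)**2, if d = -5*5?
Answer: 25921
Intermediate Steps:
d = -25
(-136 + d)**2 = (-136 - 25)**2 = (-161)**2 = 25921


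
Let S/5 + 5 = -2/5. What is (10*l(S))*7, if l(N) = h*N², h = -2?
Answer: -102060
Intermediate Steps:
S = -27 (S = -25 + 5*(-2/5) = -25 + 5*(-2*⅕) = -25 + 5*(-⅖) = -25 - 2 = -27)
l(N) = -2*N²
(10*l(S))*7 = (10*(-2*(-27)²))*7 = (10*(-2*729))*7 = (10*(-1458))*7 = -14580*7 = -102060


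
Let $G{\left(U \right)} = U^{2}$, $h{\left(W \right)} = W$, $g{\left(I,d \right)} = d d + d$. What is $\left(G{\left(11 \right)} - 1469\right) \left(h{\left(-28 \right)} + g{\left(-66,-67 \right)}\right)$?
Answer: $-5923112$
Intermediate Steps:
$g{\left(I,d \right)} = d + d^{2}$ ($g{\left(I,d \right)} = d^{2} + d = d + d^{2}$)
$\left(G{\left(11 \right)} - 1469\right) \left(h{\left(-28 \right)} + g{\left(-66,-67 \right)}\right) = \left(11^{2} - 1469\right) \left(-28 - 67 \left(1 - 67\right)\right) = \left(121 - 1469\right) \left(-28 - -4422\right) = - 1348 \left(-28 + 4422\right) = \left(-1348\right) 4394 = -5923112$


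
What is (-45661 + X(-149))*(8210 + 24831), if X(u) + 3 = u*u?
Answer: -775240983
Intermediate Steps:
X(u) = -3 + u² (X(u) = -3 + u*u = -3 + u²)
(-45661 + X(-149))*(8210 + 24831) = (-45661 + (-3 + (-149)²))*(8210 + 24831) = (-45661 + (-3 + 22201))*33041 = (-45661 + 22198)*33041 = -23463*33041 = -775240983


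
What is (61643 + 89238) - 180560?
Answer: -29679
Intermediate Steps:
(61643 + 89238) - 180560 = 150881 - 180560 = -29679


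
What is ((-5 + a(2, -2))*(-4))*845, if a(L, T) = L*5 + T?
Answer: -10140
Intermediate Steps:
a(L, T) = T + 5*L (a(L, T) = 5*L + T = T + 5*L)
((-5 + a(2, -2))*(-4))*845 = ((-5 + (-2 + 5*2))*(-4))*845 = ((-5 + (-2 + 10))*(-4))*845 = ((-5 + 8)*(-4))*845 = (3*(-4))*845 = -12*845 = -10140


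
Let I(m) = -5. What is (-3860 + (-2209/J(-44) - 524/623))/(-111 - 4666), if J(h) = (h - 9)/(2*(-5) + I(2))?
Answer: 148124217/157731763 ≈ 0.93909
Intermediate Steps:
J(h) = ⅗ - h/15 (J(h) = (h - 9)/(2*(-5) - 5) = (-9 + h)/(-10 - 5) = (-9 + h)/(-15) = (-9 + h)*(-1/15) = ⅗ - h/15)
(-3860 + (-2209/J(-44) - 524/623))/(-111 - 4666) = (-3860 + (-2209/(⅗ - 1/15*(-44)) - 524/623))/(-111 - 4666) = (-3860 + (-2209/(⅗ + 44/15) - 524*1/623))/(-4777) = (-3860 + (-2209/53/15 - 524/623))*(-1/4777) = (-3860 + (-2209*15/53 - 524/623))*(-1/4777) = (-3860 + (-33135/53 - 524/623))*(-1/4777) = (-3860 - 20670877/33019)*(-1/4777) = -148124217/33019*(-1/4777) = 148124217/157731763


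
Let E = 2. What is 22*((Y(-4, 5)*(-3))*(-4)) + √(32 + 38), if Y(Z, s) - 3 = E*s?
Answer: 3432 + √70 ≈ 3440.4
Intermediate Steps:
Y(Z, s) = 3 + 2*s
22*((Y(-4, 5)*(-3))*(-4)) + √(32 + 38) = 22*(((3 + 2*5)*(-3))*(-4)) + √(32 + 38) = 22*(((3 + 10)*(-3))*(-4)) + √70 = 22*((13*(-3))*(-4)) + √70 = 22*(-39*(-4)) + √70 = 22*156 + √70 = 3432 + √70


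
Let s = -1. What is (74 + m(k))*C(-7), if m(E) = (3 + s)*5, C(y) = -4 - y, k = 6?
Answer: 252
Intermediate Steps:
m(E) = 10 (m(E) = (3 - 1)*5 = 2*5 = 10)
(74 + m(k))*C(-7) = (74 + 10)*(-4 - 1*(-7)) = 84*(-4 + 7) = 84*3 = 252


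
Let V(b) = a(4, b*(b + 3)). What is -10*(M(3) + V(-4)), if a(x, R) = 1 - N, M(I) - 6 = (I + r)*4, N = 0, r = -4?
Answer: -30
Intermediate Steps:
M(I) = -10 + 4*I (M(I) = 6 + (I - 4)*4 = 6 + (-4 + I)*4 = 6 + (-16 + 4*I) = -10 + 4*I)
a(x, R) = 1 (a(x, R) = 1 - 1*0 = 1 + 0 = 1)
V(b) = 1
-10*(M(3) + V(-4)) = -10*((-10 + 4*3) + 1) = -10*((-10 + 12) + 1) = -10*(2 + 1) = -10*3 = -30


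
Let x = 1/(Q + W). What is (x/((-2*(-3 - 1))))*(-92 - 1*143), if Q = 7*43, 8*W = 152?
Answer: -47/512 ≈ -0.091797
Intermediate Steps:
W = 19 (W = (⅛)*152 = 19)
Q = 301
x = 1/320 (x = 1/(301 + 19) = 1/320 ≈ 0.0031250)
(x/((-2*(-3 - 1))))*(-92 - 1*143) = (1/(320*((-2*(-3 - 1)))))*(-92 - 1*143) = (1/(320*((-2*(-4)))))*(-92 - 143) = ((1/320)/8)*(-235) = ((1/320)*(⅛))*(-235) = (1/2560)*(-235) = -47/512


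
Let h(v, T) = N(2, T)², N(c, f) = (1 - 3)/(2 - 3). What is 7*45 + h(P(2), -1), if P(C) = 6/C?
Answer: 319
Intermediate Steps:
N(c, f) = 2 (N(c, f) = -2/(-1) = -2*(-1) = 2)
h(v, T) = 4 (h(v, T) = 2² = 4)
7*45 + h(P(2), -1) = 7*45 + 4 = 315 + 4 = 319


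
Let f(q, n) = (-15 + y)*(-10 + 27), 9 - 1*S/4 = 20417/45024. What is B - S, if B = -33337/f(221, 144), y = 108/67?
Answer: 377909123/3365544 ≈ 112.29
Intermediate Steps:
y = 108/67 (y = 108*(1/67) = 108/67 ≈ 1.6119)
S = 384799/11256 (S = 36 - 81668/45024 = 36 - 4*20417/45024 = 36 - 20417/11256 = 384799/11256 ≈ 34.186)
f(q, n) = -15249/67 (f(q, n) = (-15 + 108/67)*(-10 + 27) = -897/67*17 = -15249/67)
B = 131387/897 (B = -33337/(-15249/67) = -33337*(-67/15249) = 131387/897 ≈ 146.47)
B - S = 131387/897 - 1*384799/11256 = 131387/897 - 384799/11256 = 377909123/3365544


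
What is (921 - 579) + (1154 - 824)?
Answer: 672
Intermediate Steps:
(921 - 579) + (1154 - 824) = 342 + 330 = 672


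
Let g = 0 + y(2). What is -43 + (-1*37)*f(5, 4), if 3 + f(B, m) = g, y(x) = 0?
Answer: 68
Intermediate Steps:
g = 0 (g = 0 + 0 = 0)
f(B, m) = -3 (f(B, m) = -3 + 0 = -3)
-43 + (-1*37)*f(5, 4) = -43 - 1*37*(-3) = -43 - 37*(-3) = -43 + 111 = 68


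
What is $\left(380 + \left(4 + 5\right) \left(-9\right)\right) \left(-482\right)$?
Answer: $-144118$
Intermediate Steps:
$\left(380 + \left(4 + 5\right) \left(-9\right)\right) \left(-482\right) = \left(380 + 9 \left(-9\right)\right) \left(-482\right) = \left(380 - 81\right) \left(-482\right) = 299 \left(-482\right) = -144118$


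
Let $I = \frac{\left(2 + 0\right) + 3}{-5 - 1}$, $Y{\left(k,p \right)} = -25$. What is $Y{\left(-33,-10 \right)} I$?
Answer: $\frac{125}{6} \approx 20.833$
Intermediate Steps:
$I = - \frac{5}{6}$ ($I = \frac{2 + 3}{-6} = 5 \left(- \frac{1}{6}\right) = - \frac{5}{6} \approx -0.83333$)
$Y{\left(-33,-10 \right)} I = \left(-25\right) \left(- \frac{5}{6}\right) = \frac{125}{6}$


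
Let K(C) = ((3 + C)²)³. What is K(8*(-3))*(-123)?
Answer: -10549232883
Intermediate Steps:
K(C) = (3 + C)⁶
K(8*(-3))*(-123) = (3 + 8*(-3))⁶*(-123) = (3 - 24)⁶*(-123) = (-21)⁶*(-123) = 85766121*(-123) = -10549232883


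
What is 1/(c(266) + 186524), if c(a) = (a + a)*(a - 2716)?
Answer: -1/1116876 ≈ -8.9535e-7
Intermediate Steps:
c(a) = 2*a*(-2716 + a) (c(a) = (2*a)*(-2716 + a) = 2*a*(-2716 + a))
1/(c(266) + 186524) = 1/(2*266*(-2716 + 266) + 186524) = 1/(2*266*(-2450) + 186524) = 1/(-1303400 + 186524) = 1/(-1116876) = -1/1116876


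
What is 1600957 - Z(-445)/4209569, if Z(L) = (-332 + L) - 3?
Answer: 518410689101/323813 ≈ 1.6010e+6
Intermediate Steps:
Z(L) = -335 + L
1600957 - Z(-445)/4209569 = 1600957 - (-335 - 445)/4209569 = 1600957 - (-780)/4209569 = 1600957 - 1*(-60/323813) = 1600957 + 60/323813 = 518410689101/323813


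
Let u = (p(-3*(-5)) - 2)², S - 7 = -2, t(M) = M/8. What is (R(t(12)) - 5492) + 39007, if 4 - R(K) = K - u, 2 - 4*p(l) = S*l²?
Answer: 1815441/16 ≈ 1.1347e+5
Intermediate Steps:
t(M) = M/8 (t(M) = M*(⅛) = M/8)
S = 5 (S = 7 - 2 = 5)
p(l) = ½ - 5*l²/4
u = 1279161/16 (u = ((½ - 5*(-3*(-5))²/4) - 2)² = ((½ - 5/4*15²) - 2)² = ((½ - 5/4*225) - 2)² = ((½ - 1125/4) - 2)² = (-1123/4 - 2)² = (-1131/4)² = 1279161/16 ≈ 79948.)
R(K) = 1279225/16 - K (R(K) = 4 - (K - 1*1279161/16) = 4 - (K - 1279161/16) = 4 - (-1279161/16 + K) = 4 + (1279161/16 - K) = 1279225/16 - K)
(R(t(12)) - 5492) + 39007 = ((1279225/16 - 12/8) - 5492) + 39007 = ((1279225/16 - 1*3/2) - 5492) + 39007 = ((1279225/16 - 3/2) - 5492) + 39007 = (1279201/16 - 5492) + 39007 = 1191329/16 + 39007 = 1815441/16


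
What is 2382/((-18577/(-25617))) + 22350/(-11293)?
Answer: 688680208392/209790061 ≈ 3282.7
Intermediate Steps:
2382/((-18577/(-25617))) + 22350/(-11293) = 2382/((-18577*(-1/25617))) + 22350*(-1/11293) = 2382/(18577/25617) - 22350/11293 = 2382*(25617/18577) - 22350/11293 = 61019694/18577 - 22350/11293 = 688680208392/209790061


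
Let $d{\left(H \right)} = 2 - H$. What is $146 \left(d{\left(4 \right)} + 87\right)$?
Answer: $12410$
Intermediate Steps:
$146 \left(d{\left(4 \right)} + 87\right) = 146 \left(\left(2 - 4\right) + 87\right) = 146 \left(-2 + 87\right) = 146 \cdot 85 = 12410$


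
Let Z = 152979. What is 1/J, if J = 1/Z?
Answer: 152979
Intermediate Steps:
J = 1/152979 ≈ 6.5368e-6
1/J = 1/(1/152979) = 152979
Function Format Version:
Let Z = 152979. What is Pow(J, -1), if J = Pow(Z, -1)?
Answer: 152979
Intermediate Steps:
J = Rational(1, 152979) (J = Pow(152979, -1) = Rational(1, 152979) ≈ 6.5368e-6)
Pow(J, -1) = Pow(Rational(1, 152979), -1) = 152979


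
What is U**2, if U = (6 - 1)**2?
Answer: 625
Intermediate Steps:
U = 25 (U = 5**2 = 25)
U**2 = 25**2 = 625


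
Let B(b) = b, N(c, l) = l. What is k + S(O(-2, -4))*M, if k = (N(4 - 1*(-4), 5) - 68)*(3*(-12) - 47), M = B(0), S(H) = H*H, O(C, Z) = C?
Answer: 5229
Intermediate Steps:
S(H) = H²
M = 0
k = 5229 (k = (5 - 68)*(3*(-12) - 47) = -63*(-36 - 47) = -63*(-83) = 5229)
k + S(O(-2, -4))*M = 5229 + (-2)²*0 = 5229 + 4*0 = 5229 + 0 = 5229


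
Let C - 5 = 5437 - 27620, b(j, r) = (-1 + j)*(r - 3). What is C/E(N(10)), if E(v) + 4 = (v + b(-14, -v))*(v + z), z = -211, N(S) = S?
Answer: 22178/41209 ≈ 0.53818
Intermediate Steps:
b(j, r) = (-1 + j)*(-3 + r)
C = -22178 (C = 5 + (5437 - 27620) = 5 - 22183 = -22178)
E(v) = -4 + (-211 + v)*(45 + 16*v) (E(v) = -4 + (v + (3 - (-1)*v - 3*(-14) - (-14)*v))*(v - 211) = -4 + (v + (3 + v + 42 + 14*v))*(-211 + v) = -4 + (v + (45 + 15*v))*(-211 + v) = -4 + (45 + 16*v)*(-211 + v) = -4 + (-211 + v)*(45 + 16*v))
C/E(N(10)) = -22178/(-9499 - 3331*10 + 16*10**2) = -22178/(-9499 - 33310 + 16*100) = -22178/(-9499 - 33310 + 1600) = -22178/(-41209) = -22178*(-1/41209) = 22178/41209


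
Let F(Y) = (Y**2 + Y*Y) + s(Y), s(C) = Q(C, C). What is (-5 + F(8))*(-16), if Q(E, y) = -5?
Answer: -1888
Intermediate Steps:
s(C) = -5
F(Y) = -5 + 2*Y**2 (F(Y) = (Y**2 + Y*Y) - 5 = (Y**2 + Y**2) - 5 = 2*Y**2 - 5 = -5 + 2*Y**2)
(-5 + F(8))*(-16) = (-5 + (-5 + 2*8**2))*(-16) = (-5 + (-5 + 2*64))*(-16) = (-5 + (-5 + 128))*(-16) = (-5 + 123)*(-16) = 118*(-16) = -1888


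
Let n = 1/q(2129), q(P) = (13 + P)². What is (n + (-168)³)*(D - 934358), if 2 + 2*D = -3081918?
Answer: 8975249448422300791/764694 ≈ 1.1737e+13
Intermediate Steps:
n = 1/4588164 (n = 1/((13 + 2129)²) = 1/(2142²) = 1/4588164 ≈ 2.1795e-7)
D = -1540960 (D = -1 + (½)*(-3081918) = -1 - 1540959 = -1540960)
(n + (-168)³)*(D - 934358) = (1/4588164 + (-168)³)*(-1540960 - 934358) = (1/4588164 - 4741632)*(-2475318) = -21755385243647/4588164*(-2475318) = 8975249448422300791/764694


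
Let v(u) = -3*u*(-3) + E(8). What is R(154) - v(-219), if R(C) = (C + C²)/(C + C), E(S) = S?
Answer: 4081/2 ≈ 2040.5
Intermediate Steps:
v(u) = 8 + 9*u (v(u) = -3*u*(-3) + 8 = 9*u + 8 = 8 + 9*u)
R(C) = (C + C²)/(2*C) (R(C) = (C + C²)/((2*C)) = (C + C²)*(1/(2*C)) = (C + C²)/(2*C))
R(154) - v(-219) = (½ + (½)*154) - (8 + 9*(-219)) = (½ + 77) - (8 - 1971) = 155/2 - 1*(-1963) = 155/2 + 1963 = 4081/2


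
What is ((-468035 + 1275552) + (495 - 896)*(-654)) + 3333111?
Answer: 4402882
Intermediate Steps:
((-468035 + 1275552) + (495 - 896)*(-654)) + 3333111 = (807517 - 401*(-654)) + 3333111 = (807517 + 262254) + 3333111 = 1069771 + 3333111 = 4402882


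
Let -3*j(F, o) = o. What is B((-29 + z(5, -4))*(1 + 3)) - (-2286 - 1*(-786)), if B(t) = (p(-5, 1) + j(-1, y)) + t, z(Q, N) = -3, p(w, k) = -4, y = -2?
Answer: 4106/3 ≈ 1368.7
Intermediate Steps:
j(F, o) = -o/3
B(t) = -10/3 + t (B(t) = (-4 - ⅓*(-2)) + t = (-4 + ⅔) + t = -10/3 + t)
B((-29 + z(5, -4))*(1 + 3)) - (-2286 - 1*(-786)) = (-10/3 + (-29 - 3)*(1 + 3)) - (-2286 - 1*(-786)) = (-10/3 - 32*4) - (-2286 + 786) = (-10/3 - 128) - 1*(-1500) = -394/3 + 1500 = 4106/3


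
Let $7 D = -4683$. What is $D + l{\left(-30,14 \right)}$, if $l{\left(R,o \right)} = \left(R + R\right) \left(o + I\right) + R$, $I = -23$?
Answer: $-159$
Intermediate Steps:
$D = -669$ ($D = \frac{1}{7} \left(-4683\right) = -669$)
$l{\left(R,o \right)} = R + 2 R \left(-23 + o\right)$ ($l{\left(R,o \right)} = \left(R + R\right) \left(o - 23\right) + R = 2 R \left(-23 + o\right) + R = R + 2 R \left(-23 + o\right)$)
$D + l{\left(-30,14 \right)} = -669 - 30 \left(-45 + 2 \cdot 14\right) = -669 - 30 \left(-45 + 28\right) = -669 - -510 = -669 + 510 = -159$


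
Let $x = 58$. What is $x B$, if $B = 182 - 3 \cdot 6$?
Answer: $9512$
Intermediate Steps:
$B = 164$ ($B = 182 - 18 = 164$)
$x B = 58 \cdot 164 = 9512$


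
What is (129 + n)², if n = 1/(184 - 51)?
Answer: 294396964/17689 ≈ 16643.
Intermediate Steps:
n = 1/133 ≈ 0.0075188
(129 + n)² = (129 + 1/133)² = (17158/133)² = 294396964/17689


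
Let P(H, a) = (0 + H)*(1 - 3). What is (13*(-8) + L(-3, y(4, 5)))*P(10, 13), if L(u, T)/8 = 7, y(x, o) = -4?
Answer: 960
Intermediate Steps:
L(u, T) = 56 (L(u, T) = 8*7 = 56)
P(H, a) = -2*H (P(H, a) = H*(-2) = -2*H)
(13*(-8) + L(-3, y(4, 5)))*P(10, 13) = (13*(-8) + 56)*(-2*10) = (-104 + 56)*(-20) = -48*(-20) = 960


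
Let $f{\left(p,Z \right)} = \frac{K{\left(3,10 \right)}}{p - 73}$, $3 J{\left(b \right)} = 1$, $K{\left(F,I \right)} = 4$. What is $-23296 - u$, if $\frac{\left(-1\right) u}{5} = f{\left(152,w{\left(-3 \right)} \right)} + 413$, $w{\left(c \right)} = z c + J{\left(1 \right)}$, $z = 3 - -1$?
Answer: $- \frac{1677229}{79} \approx -21231.0$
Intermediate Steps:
$J{\left(b \right)} = \frac{1}{3}$ ($J{\left(b \right)} = \frac{1}{3} \cdot 1 = \frac{1}{3}$)
$z = 4$ ($z = 3 + 1 = 4$)
$w{\left(c \right)} = \frac{1}{3} + 4 c$ ($w{\left(c \right)} = 4 c + \frac{1}{3} = \frac{1}{3} + 4 c$)
$f{\left(p,Z \right)} = \frac{4}{-73 + p}$ ($f{\left(p,Z \right)} = \frac{4}{p - 73} = \frac{4}{-73 + p}$)
$u = - \frac{163155}{79}$ ($u = - 5 \left(\frac{4}{-73 + 152} + 413\right) = - 5 \left(\frac{4}{79} + 413\right) = \left(-5\right) \frac{32631}{79} = - \frac{163155}{79} \approx -2065.3$)
$-23296 - u = -23296 - - \frac{163155}{79} = -23296 + \frac{163155}{79} = - \frac{1677229}{79}$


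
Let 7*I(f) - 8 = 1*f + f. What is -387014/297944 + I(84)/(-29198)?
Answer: -19788170387/15223895596 ≈ -1.2998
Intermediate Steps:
I(f) = 8/7 + 2*f/7 (I(f) = 8/7 + (1*f + f)/7 = 8/7 + (f + f)/7 = 8/7 + (2*f)/7 = 8/7 + 2*f/7)
-387014/297944 + I(84)/(-29198) = -387014/297944 + (8/7 + (2/7)*84)/(-29198) = -387014*1/297944 + (8/7 + 24)*(-1/29198) = -193507/148972 + (176/7)*(-1/29198) = -193507/148972 - 88/102193 = -19788170387/15223895596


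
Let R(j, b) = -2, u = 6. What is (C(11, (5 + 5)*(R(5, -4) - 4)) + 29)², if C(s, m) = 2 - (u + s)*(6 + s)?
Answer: 66564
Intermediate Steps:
C(s, m) = 2 - (6 + s)² (C(s, m) = 2 - (6 + s)*(6 + s) = 2 - (6 + s)²)
(C(11, (5 + 5)*(R(5, -4) - 4)) + 29)² = ((-34 - 1*11² - 12*11) + 29)² = ((-34 - 1*121 - 132) + 29)² = ((-34 - 121 - 132) + 29)² = (-287 + 29)² = (-258)² = 66564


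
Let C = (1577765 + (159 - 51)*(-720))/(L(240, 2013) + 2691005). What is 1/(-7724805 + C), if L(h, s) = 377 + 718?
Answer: -538420/4159189208099 ≈ -1.2945e-7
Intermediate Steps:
L(h, s) = 1095
C = 300001/538420 (C = (1577765 + (159 - 51)*(-720))/(1095 + 2691005) = (1577765 + 108*(-720))/2692100 = (1577765 - 77760)*(1/2692100) = 1500005*(1/2692100) = 300001/538420 ≈ 0.55719)
1/(-7724805 + C) = 1/(-7724805 + 300001/538420) = 1/(-4159189208099/538420) = -538420/4159189208099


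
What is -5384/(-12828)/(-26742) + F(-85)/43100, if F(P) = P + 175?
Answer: 383026543/184816235070 ≈ 0.0020725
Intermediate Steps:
F(P) = 175 + P
-5384/(-12828)/(-26742) + F(-85)/43100 = -5384/(-12828)/(-26742) + (175 - 85)/43100 = -5384*(-1/12828)*(-1/26742) + 90*(1/43100) = (1346/3207)*(-1/26742) + 9/4310 = -673/42880797 + 9/4310 = 383026543/184816235070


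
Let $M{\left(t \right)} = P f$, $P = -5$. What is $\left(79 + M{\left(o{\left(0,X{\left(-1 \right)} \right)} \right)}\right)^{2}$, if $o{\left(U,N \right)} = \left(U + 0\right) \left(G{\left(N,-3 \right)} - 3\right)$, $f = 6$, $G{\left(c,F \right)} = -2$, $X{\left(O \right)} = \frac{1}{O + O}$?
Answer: $2401$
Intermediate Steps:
$X{\left(O \right)} = \frac{1}{2 O}$
$o{\left(U,N \right)} = - 5 U$ ($o{\left(U,N \right)} = \left(U + 0\right) \left(-2 - 3\right) = U \left(-5\right) = - 5 U$)
$M{\left(t \right)} = -30$ ($M{\left(t \right)} = \left(-5\right) 6 = -30$)
$\left(79 + M{\left(o{\left(0,X{\left(-1 \right)} \right)} \right)}\right)^{2} = \left(79 - 30\right)^{2} = 49^{2} = 2401$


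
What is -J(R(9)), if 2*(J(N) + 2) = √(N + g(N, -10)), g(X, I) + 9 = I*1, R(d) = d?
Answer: 2 - I*√10/2 ≈ 2.0 - 1.5811*I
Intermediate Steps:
g(X, I) = -9 + I (g(X, I) = -9 + I*1 = -9 + I)
J(N) = -2 + √(-19 + N)/2 (J(N) = -2 + √(N + (-9 - 10))/2 = -2 + √(N - 19)/2 = -2 + √(-19 + N)/2)
-J(R(9)) = -(-2 + √(-19 + 9)/2) = -(-2 + √(-10)/2) = -(-2 + (I*√10)/2) = -(-2 + I*√10/2) = 2 - I*√10/2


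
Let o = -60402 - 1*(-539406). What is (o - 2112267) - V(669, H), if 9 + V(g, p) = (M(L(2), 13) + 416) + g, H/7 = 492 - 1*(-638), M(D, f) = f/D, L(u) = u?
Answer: -3268691/2 ≈ -1.6343e+6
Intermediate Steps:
H = 7910 (H = 7*(492 - 1*(-638)) = 7*(492 + 638) = 7*1130 = 7910)
V(g, p) = 827/2 + g (V(g, p) = -9 + ((13/2 + 416) + g) = -9 + (845/2 + g) = 827/2 + g)
o = 479004 (o = -60402 + 539406 = 479004)
(o - 2112267) - V(669, H) = (479004 - 2112267) - (827/2 + 669) = -1633263 - 1*2165/2 = -1633263 - 2165/2 = -3268691/2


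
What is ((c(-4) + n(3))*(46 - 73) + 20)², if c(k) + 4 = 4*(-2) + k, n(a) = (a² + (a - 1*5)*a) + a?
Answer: 84100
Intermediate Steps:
n(a) = a + a² + a*(-5 + a) (n(a) = (a² + (a - 5)*a) + a = (a² + (-5 + a)*a) + a = (a² + a*(-5 + a)) + a = a + a² + a*(-5 + a))
c(k) = -12 + k (c(k) = -4 + (4*(-2) + k) = -4 + (-8 + k) = -12 + k)
((c(-4) + n(3))*(46 - 73) + 20)² = (((-12 - 4) + 2*3*(-2 + 3))*(46 - 73) + 20)² = ((-16 + 2*3*1)*(-27) + 20)² = ((-16 + 6)*(-27) + 20)² = (-10*(-27) + 20)² = (270 + 20)² = 290² = 84100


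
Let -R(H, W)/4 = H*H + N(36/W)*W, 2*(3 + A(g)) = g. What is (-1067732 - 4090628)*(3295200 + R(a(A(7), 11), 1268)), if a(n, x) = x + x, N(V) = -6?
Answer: -17144820498560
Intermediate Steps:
A(g) = -3 + g/2
a(n, x) = 2*x
R(H, W) = -4*H² + 24*W (R(H, W) = -4*(H*H - 6*W) = -4*(H² - 6*W) = -4*H² + 24*W)
(-1067732 - 4090628)*(3295200 + R(a(A(7), 11), 1268)) = (-1067732 - 4090628)*(3295200 + (-4*(2*11)² + 24*1268)) = -5158360*(3295200 + (-4*22² + 30432)) = -5158360*(3295200 + (-4*484 + 30432)) = -5158360*(3295200 + (-1936 + 30432)) = -5158360*(3295200 + 28496) = -5158360*3323696 = -17144820498560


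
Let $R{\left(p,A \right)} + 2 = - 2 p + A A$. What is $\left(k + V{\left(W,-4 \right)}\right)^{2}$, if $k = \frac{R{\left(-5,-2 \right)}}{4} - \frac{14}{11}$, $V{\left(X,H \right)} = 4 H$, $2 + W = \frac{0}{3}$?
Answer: $\frac{24649}{121} \approx 203.71$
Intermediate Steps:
$R{\left(p,A \right)} = -2 + A^{2} - 2 p$ ($R{\left(p,A \right)} = -2 + \left(- 2 p + A A\right) = -2 + \left(- 2 p + A^{2}\right) = -2 + \left(A^{2} - 2 p\right) = -2 + A^{2} - 2 p$)
$W = -2$ ($W = -2 + \frac{0}{3} = -2 + 0 \cdot \frac{1}{3} = -2 + 0 = -2$)
$k = \frac{19}{11}$ ($k = \frac{-2 + \left(-2\right)^{2} - -10}{4} - \frac{14}{11} = \left(-2 + 4 + 10\right) \frac{1}{4} - \frac{14}{11} = 12 \cdot \frac{1}{4} - \frac{14}{11} = 3 - \frac{14}{11} = \frac{19}{11} \approx 1.7273$)
$\left(k + V{\left(W,-4 \right)}\right)^{2} = \left(\frac{19}{11} + 4 \left(-4\right)\right)^{2} = \left(\frac{19}{11} - 16\right)^{2} = \left(- \frac{157}{11}\right)^{2} = \frac{24649}{121}$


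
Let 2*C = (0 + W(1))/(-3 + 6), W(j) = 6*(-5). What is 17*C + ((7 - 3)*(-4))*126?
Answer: -2101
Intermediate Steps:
W(j) = -30
C = -5 (C = ((0 - 30)/(-3 + 6))/2 = (-30/3)/2 = (-30*1/3)/2 = (1/2)*(-10) = -5)
17*C + ((7 - 3)*(-4))*126 = 17*(-5) + ((7 - 3)*(-4))*126 = -85 + (4*(-4))*126 = -85 - 16*126 = -85 - 2016 = -2101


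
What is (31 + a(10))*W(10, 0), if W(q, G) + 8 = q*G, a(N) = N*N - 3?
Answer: -1024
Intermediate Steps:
a(N) = -3 + N² (a(N) = N² - 3 = -3 + N²)
W(q, G) = -8 + G*q (W(q, G) = -8 + q*G = -8 + G*q)
(31 + a(10))*W(10, 0) = (31 + (-3 + 10²))*(-8 + 0*10) = (31 + (-3 + 100))*(-8 + 0) = (31 + 97)*(-8) = 128*(-8) = -1024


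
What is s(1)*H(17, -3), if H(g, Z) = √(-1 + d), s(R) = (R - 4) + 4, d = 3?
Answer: √2 ≈ 1.4142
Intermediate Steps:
s(R) = R (s(R) = (-4 + R) + 4 = R)
H(g, Z) = √2 (H(g, Z) = √(-1 + 3) = √2)
s(1)*H(17, -3) = 1*√2 = √2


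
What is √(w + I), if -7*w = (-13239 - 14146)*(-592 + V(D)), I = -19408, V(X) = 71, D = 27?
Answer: I*√100824087/7 ≈ 1434.4*I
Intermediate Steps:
w = -14267585/7 (w = -(-13239 - 14146)*(-592 + 71)/7 = -(-27385)*(-521)/7 = -⅐*14267585 = -14267585/7 ≈ -2.0382e+6)
√(w + I) = √(-14267585/7 - 19408) = √(-14403441/7) = I*√100824087/7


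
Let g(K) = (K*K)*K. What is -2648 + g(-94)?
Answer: -833232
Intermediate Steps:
g(K) = K³ (g(K) = K²*K = K³)
-2648 + g(-94) = -2648 + (-94)³ = -2648 - 830584 = -833232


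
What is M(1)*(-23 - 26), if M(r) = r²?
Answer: -49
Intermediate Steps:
M(1)*(-23 - 26) = 1²*(-23 - 26) = 1*(-49) = -49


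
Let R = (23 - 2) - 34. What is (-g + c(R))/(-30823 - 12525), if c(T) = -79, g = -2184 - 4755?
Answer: -1715/10837 ≈ -0.15825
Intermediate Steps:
R = -13 (R = 21 - 34 = -13)
g = -6939
(-g + c(R))/(-30823 - 12525) = (-1*(-6939) - 79)/(-30823 - 12525) = (6939 - 79)/(-43348) = 6860*(-1/43348) = -1715/10837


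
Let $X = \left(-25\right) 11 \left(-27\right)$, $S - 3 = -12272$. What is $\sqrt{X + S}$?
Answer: $2 i \sqrt{1211} \approx 69.599 i$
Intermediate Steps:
$S = -12269$ ($S = 3 - 12272 = -12269$)
$X = 7425$ ($X = \left(-275\right) \left(-27\right) = 7425$)
$\sqrt{X + S} = \sqrt{7425 - 12269} = \sqrt{-4844} = 2 i \sqrt{1211}$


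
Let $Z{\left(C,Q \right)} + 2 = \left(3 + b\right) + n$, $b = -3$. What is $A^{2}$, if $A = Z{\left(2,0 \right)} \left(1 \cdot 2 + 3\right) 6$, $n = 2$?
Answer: $0$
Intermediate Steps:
$Z{\left(C,Q \right)} = 0$ ($Z{\left(C,Q \right)} = -2 + \left(\left(3 - 3\right) + 2\right) = -2 + \left(0 + 2\right) = -2 + 2 = 0$)
$A = 0$ ($A = 0 \left(1 \cdot 2 + 3\right) 6 = 0 \left(2 + 3\right) 6 = 0 \cdot 5 \cdot 6 = 0 \cdot 6 = 0$)
$A^{2} = 0^{2} = 0$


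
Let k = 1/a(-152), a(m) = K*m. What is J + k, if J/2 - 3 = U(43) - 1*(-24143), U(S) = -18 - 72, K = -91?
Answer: 665485185/13832 ≈ 48112.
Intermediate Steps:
a(m) = -91*m
k = 1/13832 (k = 1/(-91*(-152)) = 1/13832 ≈ 7.2296e-5)
U(S) = -90
J = 48112 (J = 6 + 2*(-90 - 1*(-24143)) = 6 + 2*(-90 + 24143) = 6 + 2*24053 = 6 + 48106 = 48112)
J + k = 48112 + 1/13832 = 665485185/13832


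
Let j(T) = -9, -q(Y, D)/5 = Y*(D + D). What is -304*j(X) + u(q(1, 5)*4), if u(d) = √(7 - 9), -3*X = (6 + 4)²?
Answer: 2736 + I*√2 ≈ 2736.0 + 1.4142*I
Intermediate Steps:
q(Y, D) = -10*D*Y (q(Y, D) = -5*Y*(D + D) = -5*Y*2*D = -10*D*Y)
X = -100/3 (X = -(6 + 4)²/3 = -⅓*10² = -⅓*100 = -100/3 ≈ -33.333)
u(d) = I*√2 (u(d) = √(-2) = I*√2)
-304*j(X) + u(q(1, 5)*4) = -304*(-9) + I*√2 = 2736 + I*√2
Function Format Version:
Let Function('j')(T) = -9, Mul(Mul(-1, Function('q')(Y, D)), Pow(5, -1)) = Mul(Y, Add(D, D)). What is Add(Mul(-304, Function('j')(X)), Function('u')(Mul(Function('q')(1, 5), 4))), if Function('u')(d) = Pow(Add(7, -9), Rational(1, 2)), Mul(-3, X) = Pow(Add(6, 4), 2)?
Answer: Add(2736, Mul(I, Pow(2, Rational(1, 2)))) ≈ Add(2736.0, Mul(1.4142, I))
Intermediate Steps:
Function('q')(Y, D) = Mul(-10, D, Y) (Function('q')(Y, D) = Mul(-5, Mul(Y, Add(D, D))) = Mul(-5, Mul(Y, Mul(2, D))) = Mul(-5, Mul(2, D, Y)) = Mul(-10, D, Y))
X = Rational(-100, 3) (X = Mul(Rational(-1, 3), Pow(Add(6, 4), 2)) = Mul(Rational(-1, 3), Pow(10, 2)) = Mul(Rational(-1, 3), 100) = Rational(-100, 3) ≈ -33.333)
Function('u')(d) = Mul(I, Pow(2, Rational(1, 2))) (Function('u')(d) = Pow(-2, Rational(1, 2)) = Mul(I, Pow(2, Rational(1, 2))))
Add(Mul(-304, Function('j')(X)), Function('u')(Mul(Function('q')(1, 5), 4))) = Add(Mul(-304, -9), Mul(I, Pow(2, Rational(1, 2)))) = Add(2736, Mul(I, Pow(2, Rational(1, 2))))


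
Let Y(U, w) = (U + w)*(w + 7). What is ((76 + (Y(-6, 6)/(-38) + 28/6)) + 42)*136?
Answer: 50048/3 ≈ 16683.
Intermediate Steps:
Y(U, w) = (7 + w)*(U + w) (Y(U, w) = (U + w)*(7 + w) = (7 + w)*(U + w))
((76 + (Y(-6, 6)/(-38) + 28/6)) + 42)*136 = ((76 + ((6**2 + 7*(-6) + 7*6 - 6*6)/(-38) + 28/6)) + 42)*136 = ((76 + ((36 - 42 + 42 - 36)*(-1/38) + 28*(1/6))) + 42)*136 = ((76 + (0*(-1/38) + 14/3)) + 42)*136 = ((76 + (0 + 14/3)) + 42)*136 = ((76 + 14/3) + 42)*136 = (242/3 + 42)*136 = (368/3)*136 = 50048/3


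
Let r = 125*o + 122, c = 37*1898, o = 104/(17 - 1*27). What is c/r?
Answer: -35113/589 ≈ -59.615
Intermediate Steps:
o = -52/5 (o = 104/(17 - 27) = 104/(-10) = 104*(-⅒) = -52/5 ≈ -10.400)
c = 70226
r = -1178 (r = 125*(-52/5) + 122 = -1300 + 122 = -1178)
c/r = 70226/(-1178) = 70226*(-1/1178) = -35113/589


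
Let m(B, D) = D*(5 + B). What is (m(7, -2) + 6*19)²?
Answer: 8100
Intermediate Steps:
(m(7, -2) + 6*19)² = (-2*(5 + 7) + 6*19)² = (-2*12 + 114)² = (-24 + 114)² = 90² = 8100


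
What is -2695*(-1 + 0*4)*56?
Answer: 150920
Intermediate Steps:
-2695*(-1 + 0*4)*56 = -2695*(-1 + 0)*56 = -(-2695)*56 = -2695*(-56) = 150920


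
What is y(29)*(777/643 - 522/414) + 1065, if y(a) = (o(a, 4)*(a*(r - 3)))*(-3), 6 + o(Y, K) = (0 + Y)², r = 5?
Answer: 128495325/14789 ≈ 8688.6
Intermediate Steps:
o(Y, K) = -6 + Y² (o(Y, K) = -6 + (0 + Y)² = -6 + Y²)
y(a) = -6*a*(-6 + a²) (y(a) = ((-6 + a²)*(a*(5 - 3)))*(-3) = ((-6 + a²)*(a*2))*(-3) = ((-6 + a²)*(2*a))*(-3) = (2*a*(-6 + a²))*(-3) = -6*a*(-6 + a²))
y(29)*(777/643 - 522/414) + 1065 = (6*29*(6 - 1*29²))*(777/643 - 522/414) + 1065 = (6*29*(6 - 1*841))*(777*(1/643) - 522*1/414) + 1065 = (6*29*(6 - 841))*(777/643 - 29/23) + 1065 = (6*29*(-835))*(-776/14789) + 1065 = -145290*(-776/14789) + 1065 = 112745040/14789 + 1065 = 128495325/14789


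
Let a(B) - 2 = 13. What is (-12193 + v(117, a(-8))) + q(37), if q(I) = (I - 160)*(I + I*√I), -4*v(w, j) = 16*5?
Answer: -16764 - 4551*√37 ≈ -44447.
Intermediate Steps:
a(B) = 15 (a(B) = 2 + 13 = 15)
v(w, j) = -20 (v(w, j) = -4*5 = -¼*80 = -20)
q(I) = (-160 + I)*(I + I^(3/2))
(-12193 + v(117, a(-8))) + q(37) = (-12193 - 20) + (37² + 37^(5/2) - 160*37 - 5920*√37) = -12213 + (1369 + 1369*√37 - 5920 - 5920*√37) = -12213 + (-4551 - 4551*√37) = -16764 - 4551*√37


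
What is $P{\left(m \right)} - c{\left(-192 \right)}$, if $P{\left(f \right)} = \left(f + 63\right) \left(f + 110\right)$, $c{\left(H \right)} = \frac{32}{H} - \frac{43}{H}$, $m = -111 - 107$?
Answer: $\frac{3214069}{192} \approx 16740.0$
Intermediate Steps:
$m = -218$
$c{\left(H \right)} = - \frac{11}{H}$
$P{\left(f \right)} = \left(63 + f\right) \left(110 + f\right)$
$P{\left(m \right)} - c{\left(-192 \right)} = \left(6930 + \left(-218\right)^{2} + 173 \left(-218\right)\right) - - \frac{11}{-192} = \left(6930 + 47524 - 37714\right) - \left(-11\right) \left(- \frac{1}{192}\right) = 16740 - \frac{11}{192} = \frac{3214069}{192}$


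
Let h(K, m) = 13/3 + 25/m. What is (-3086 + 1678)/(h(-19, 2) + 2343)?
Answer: -8448/14159 ≈ -0.59665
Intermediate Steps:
h(K, m) = 13/3 + 25/m (h(K, m) = 13*(1/3) + 25/m = 13/3 + 25/m)
(-3086 + 1678)/(h(-19, 2) + 2343) = (-3086 + 1678)/((13/3 + 25/2) + 2343) = -1408/((13/3 + 25*(1/2)) + 2343) = -1408/((13/3 + 25/2) + 2343) = -1408/(101/6 + 2343) = -1408/14159/6 = -1408*6/14159 = -8448/14159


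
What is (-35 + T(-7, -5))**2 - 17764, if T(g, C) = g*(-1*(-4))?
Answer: -13795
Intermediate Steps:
T(g, C) = 4*g (T(g, C) = g*4 = 4*g)
(-35 + T(-7, -5))**2 - 17764 = (-35 + 4*(-7))**2 - 17764 = (-35 - 28)**2 - 17764 = (-63)**2 - 17764 = 3969 - 17764 = -13795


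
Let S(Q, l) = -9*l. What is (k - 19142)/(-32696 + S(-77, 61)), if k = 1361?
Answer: 17781/33245 ≈ 0.53485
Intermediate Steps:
(k - 19142)/(-32696 + S(-77, 61)) = (1361 - 19142)/(-32696 - 9*61) = -17781/(-32696 - 549) = -17781/(-33245) = -17781*(-1/33245) = 17781/33245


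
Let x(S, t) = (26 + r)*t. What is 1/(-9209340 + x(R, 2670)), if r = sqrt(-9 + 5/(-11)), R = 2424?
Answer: -418913/3828834396150 - 89*I*sqrt(286)/15315337584600 ≈ -1.0941e-7 - 9.8276e-11*I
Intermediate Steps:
r = 2*I*sqrt(286)/11 (r = sqrt(-9 + 5*(-1/11)) = sqrt(-9 - 5/11) = sqrt(-104/11) = 2*I*sqrt(286)/11 ≈ 3.0748*I)
x(S, t) = t*(26 + 2*I*sqrt(286)/11) (x(S, t) = (26 + 2*I*sqrt(286)/11)*t = t*(26 + 2*I*sqrt(286)/11))
1/(-9209340 + x(R, 2670)) = 1/(-9209340 + (2/11)*2670*(143 + I*sqrt(286))) = 1/(-9209340 + (69420 + 5340*I*sqrt(286)/11)) = 1/(-9139920 + 5340*I*sqrt(286)/11)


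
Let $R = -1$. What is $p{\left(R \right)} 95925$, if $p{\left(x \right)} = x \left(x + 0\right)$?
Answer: $95925$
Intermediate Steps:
$p{\left(x \right)} = x^{2}$ ($p{\left(x \right)} = x x = x^{2}$)
$p{\left(R \right)} 95925 = \left(-1\right)^{2} \cdot 95925 = 1 \cdot 95925 = 95925$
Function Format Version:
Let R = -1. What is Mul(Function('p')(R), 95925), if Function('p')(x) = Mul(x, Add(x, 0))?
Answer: 95925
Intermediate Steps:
Function('p')(x) = Pow(x, 2) (Function('p')(x) = Mul(x, x) = Pow(x, 2))
Mul(Function('p')(R), 95925) = Mul(Pow(-1, 2), 95925) = Mul(1, 95925) = 95925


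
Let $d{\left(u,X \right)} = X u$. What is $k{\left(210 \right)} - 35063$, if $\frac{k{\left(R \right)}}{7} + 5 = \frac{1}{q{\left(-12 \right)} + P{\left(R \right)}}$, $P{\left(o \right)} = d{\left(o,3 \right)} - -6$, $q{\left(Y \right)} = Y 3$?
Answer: $- \frac{21058793}{600} \approx -35098.0$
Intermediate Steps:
$q{\left(Y \right)} = 3 Y$
$P{\left(o \right)} = 6 + 3 o$ ($P{\left(o \right)} = 3 o - -6 = 3 o + 6 = 6 + 3 o$)
$k{\left(R \right)} = -35 + \frac{7}{-30 + 3 R}$ ($k{\left(R \right)} = -35 + \frac{7}{3 \left(-12\right) + \left(6 + 3 R\right)} = -35 + \frac{7}{-36 + \left(6 + 3 R\right)} = -35 + \frac{7}{-30 + 3 R}$)
$k{\left(210 \right)} - 35063 = \frac{7 \left(151 - 3150\right)}{3 \left(-10 + 210\right)} - 35063 = \frac{7 \left(151 - 3150\right)}{3 \cdot 200} - 35063 = \frac{7}{3} \cdot \frac{1}{200} \left(-2999\right) - 35063 = - \frac{20993}{600} - 35063 = - \frac{21058793}{600}$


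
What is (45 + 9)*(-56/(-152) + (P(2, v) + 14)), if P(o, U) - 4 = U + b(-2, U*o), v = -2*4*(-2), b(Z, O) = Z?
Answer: 33210/19 ≈ 1747.9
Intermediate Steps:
v = 16 (v = -8*(-2) = 16)
P(o, U) = 2 + U (P(o, U) = 4 + (U - 2) = 4 + (-2 + U) = 2 + U)
(45 + 9)*(-56/(-152) + (P(2, v) + 14)) = (45 + 9)*(-56/(-152) + ((2 + 16) + 14)) = 54*(-56*(-1/152) + (18 + 14)) = 54*(7/19 + 32) = 54*(615/19) = 33210/19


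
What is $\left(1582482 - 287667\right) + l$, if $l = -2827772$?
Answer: $-1532957$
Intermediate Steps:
$\left(1582482 - 287667\right) + l = \left(1582482 - 287667\right) - 2827772 = 1294815 - 2827772 = -1532957$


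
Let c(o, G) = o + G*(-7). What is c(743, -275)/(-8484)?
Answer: -667/2121 ≈ -0.31447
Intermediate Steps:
c(o, G) = o - 7*G
c(743, -275)/(-8484) = (743 - 7*(-275))/(-8484) = (743 + 1925)*(-1/8484) = 2668*(-1/8484) = -667/2121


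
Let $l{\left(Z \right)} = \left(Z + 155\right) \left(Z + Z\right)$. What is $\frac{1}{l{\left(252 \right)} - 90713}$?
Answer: $\frac{1}{114415} \approx 8.7401 \cdot 10^{-6}$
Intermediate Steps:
$l{\left(Z \right)} = 2 Z \left(155 + Z\right)$ ($l{\left(Z \right)} = \left(155 + Z\right) 2 Z = 2 Z \left(155 + Z\right)$)
$\frac{1}{l{\left(252 \right)} - 90713} = \frac{1}{2 \cdot 252 \left(155 + 252\right) - 90713} = \frac{1}{2 \cdot 252 \cdot 407 - 90713} = \frac{1}{205128 - 90713} = \frac{1}{114415}$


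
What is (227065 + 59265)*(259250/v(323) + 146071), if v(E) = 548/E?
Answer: 85577483805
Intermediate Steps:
(227065 + 59265)*(259250/v(323) + 146071) = (227065 + 59265)*(259250/((548/323)) + 146071) = 286330*(259250/((548*(1/323))) + 146071) = 286330*(259250/(548/323) + 146071) = 286330*(259250*(323/548) + 146071) = 286330*(41868875/274 + 146071) = 286330*(81892329/274) = 85577483805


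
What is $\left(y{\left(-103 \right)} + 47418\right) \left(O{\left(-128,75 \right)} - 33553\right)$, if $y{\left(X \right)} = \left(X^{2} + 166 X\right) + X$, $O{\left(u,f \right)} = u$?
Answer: $-1375060506$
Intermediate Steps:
$y{\left(X \right)} = X^{2} + 167 X$
$\left(y{\left(-103 \right)} + 47418\right) \left(O{\left(-128,75 \right)} - 33553\right) = \left(- 103 \left(167 - 103\right) + 47418\right) \left(-128 - 33553\right) = \left(\left(-103\right) 64 + 47418\right) \left(-33681\right) = \left(-6592 + 47418\right) \left(-33681\right) = 40826 \left(-33681\right) = -1375060506$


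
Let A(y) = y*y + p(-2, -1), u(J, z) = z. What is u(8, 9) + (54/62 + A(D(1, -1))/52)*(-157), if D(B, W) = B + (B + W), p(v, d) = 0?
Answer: -210787/1612 ≈ -130.76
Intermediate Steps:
D(B, W) = W + 2*B
A(y) = y² (A(y) = y*y + 0 = y² + 0 = y²)
u(8, 9) + (54/62 + A(D(1, -1))/52)*(-157) = 9 + (54/62 + (-1 + 2*1)²/52)*(-157) = 9 + (54*(1/62) + (-1 + 2)²*(1/52))*(-157) = 9 + (27/31 + 1²*(1/52))*(-157) = 9 + (27/31 + 1*(1/52))*(-157) = 9 + (27/31 + 1/52)*(-157) = 9 + (1435/1612)*(-157) = 9 - 225295/1612 = -210787/1612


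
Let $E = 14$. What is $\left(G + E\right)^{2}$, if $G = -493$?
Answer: $229441$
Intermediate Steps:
$\left(G + E\right)^{2} = \left(-493 + 14\right)^{2} = \left(-479\right)^{2} = 229441$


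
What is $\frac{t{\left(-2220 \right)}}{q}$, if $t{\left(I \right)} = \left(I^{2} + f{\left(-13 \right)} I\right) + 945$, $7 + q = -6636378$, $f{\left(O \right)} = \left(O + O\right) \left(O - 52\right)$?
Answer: $- \frac{235509}{1327277} \approx -0.17744$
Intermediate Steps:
$f{\left(O \right)} = 2 O \left(-52 + O\right)$
$q = -6636385$ ($q = -7 - 6636378 = -6636385$)
$t{\left(I \right)} = 945 + I^{2} + 1690 I$ ($t{\left(I \right)} = \left(I^{2} + 2 \left(-13\right) \left(-52 - 13\right) I\right) + 945 = \left(I^{2} + 2 \left(-13\right) \left(-65\right) I\right) + 945 = \left(I^{2} + 1690 I\right) + 945 = 945 + I^{2} + 1690 I$)
$\frac{t{\left(-2220 \right)}}{q} = \frac{945 + \left(-2220\right)^{2} + 1690 \left(-2220\right)}{-6636385} = \left(945 + 4928400 - 3751800\right) \left(- \frac{1}{6636385}\right) = 1177545 \left(- \frac{1}{6636385}\right) = - \frac{235509}{1327277}$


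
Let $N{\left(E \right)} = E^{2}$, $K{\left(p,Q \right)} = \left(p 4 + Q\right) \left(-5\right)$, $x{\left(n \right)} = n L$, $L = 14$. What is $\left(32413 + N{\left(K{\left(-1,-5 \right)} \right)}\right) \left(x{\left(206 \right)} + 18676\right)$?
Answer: $742483280$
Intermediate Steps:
$x{\left(n \right)} = 14 n$ ($x{\left(n \right)} = n 14 = 14 n$)
$K{\left(p,Q \right)} = - 20 p - 5 Q$ ($K{\left(p,Q \right)} = \left(4 p + Q\right) \left(-5\right) = \left(Q + 4 p\right) \left(-5\right) = - 20 p - 5 Q$)
$\left(32413 + N{\left(K{\left(-1,-5 \right)} \right)}\right) \left(x{\left(206 \right)} + 18676\right) = \left(32413 + \left(\left(-20\right) \left(-1\right) - -25\right)^{2}\right) \left(14 \cdot 206 + 18676\right) = \left(32413 + \left(20 + 25\right)^{2}\right) \left(2884 + 18676\right) = \left(32413 + 45^{2}\right) 21560 = \left(32413 + 2025\right) 21560 = 34438 \cdot 21560 = 742483280$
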